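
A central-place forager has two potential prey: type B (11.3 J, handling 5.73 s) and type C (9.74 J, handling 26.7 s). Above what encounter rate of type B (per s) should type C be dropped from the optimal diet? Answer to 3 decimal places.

The zero-one rule: include type C iff E₂/h₂ > λE₁/(1+λh₁). Equality gives the switch point.
λE₁h₂ = E₂ + λE₂h₁ ⇒ λ = E₂/(E₁h₂ − E₂h₁) = 9.74/(301.7 − 55.81) = 0.03961 per s.

0.040 per s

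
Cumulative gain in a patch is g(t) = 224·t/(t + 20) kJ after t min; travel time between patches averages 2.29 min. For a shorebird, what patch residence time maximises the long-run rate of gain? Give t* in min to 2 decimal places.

Maximise g(t)/(T+t): set derivative to zero → g'(t)(T+t) = g(t).
g'(t) = 224·20/(t + 20)². Setting 224·20/(t+20)² = 224t/[(t+20)(2.29+t)] gives 20(2.29+t) = t(t+20), so t² = 20×2.29 = 45.8.
t* = √45.8 = 6.768 min.

6.77 min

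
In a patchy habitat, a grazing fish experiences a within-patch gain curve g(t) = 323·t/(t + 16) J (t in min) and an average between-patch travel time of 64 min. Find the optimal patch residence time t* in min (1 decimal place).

32.0 min

Maximise g(t)/(T+t): set derivative to zero → g'(t)(T+t) = g(t).
g'(t) = 323·16/(t + 16)². Setting 323·16/(t+16)² = 323t/[(t+16)(64+t)] gives 16(64+t) = t(t+16), so t² = 16×64 = 1024.
t* = √1024 = 32 min.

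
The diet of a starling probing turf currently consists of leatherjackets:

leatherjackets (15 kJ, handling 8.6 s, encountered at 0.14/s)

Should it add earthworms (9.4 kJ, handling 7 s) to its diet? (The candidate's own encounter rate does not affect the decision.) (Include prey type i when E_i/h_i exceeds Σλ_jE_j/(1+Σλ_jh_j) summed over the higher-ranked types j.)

Yes

Intake rate on the current diet: R = (0.14×15) / (1 + 0.14×8.6) = 2.1/2.204 = 0.9528 kJ/s.
earthworms: E/h = 9.4/7 = 1.343 kJ/s.
Since 1.343 > R, including earthworms increases the long-run rate.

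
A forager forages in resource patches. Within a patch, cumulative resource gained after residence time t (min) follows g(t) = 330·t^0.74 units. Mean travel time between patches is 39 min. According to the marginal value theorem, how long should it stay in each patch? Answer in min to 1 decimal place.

111.0 min

Optimal t* satisfies g'(t*) = g(t*)/(T + t*).
g'(t) = 0.74·330·t^-0.26. Setting 0.74·330·t^-0.26 = 330·t^0.74/(39+t) gives 0.74(39+t) = t, so 0.26·t = 0.74×39.
t* = 0.74×39/0.26 = 111 min.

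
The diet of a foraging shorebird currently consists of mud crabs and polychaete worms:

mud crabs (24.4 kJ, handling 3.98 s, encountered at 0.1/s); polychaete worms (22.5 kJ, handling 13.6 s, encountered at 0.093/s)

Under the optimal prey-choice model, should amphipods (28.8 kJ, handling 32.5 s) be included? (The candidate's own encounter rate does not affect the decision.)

On mud crabs and polychaete worms alone, R = ΣλE/(1+Σλh) = 4.532/2.663 = 1.702 kJ/s.
amphipods: E/h = 28.8/32.5 = 0.8862 kJ/s.
Since 0.8862 < R, time spent handling amphipods is better spent searching.

No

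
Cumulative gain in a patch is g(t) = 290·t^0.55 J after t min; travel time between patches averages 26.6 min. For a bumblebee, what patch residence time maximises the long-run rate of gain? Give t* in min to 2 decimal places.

By the marginal value theorem, leave when the instantaneous gain rate g'(t) equals the habitat-wide average g(t)/(T + t).
g'(t) = 0.55·290·t^-0.45. Setting 0.55·290·t^-0.45 = 290·t^0.55/(26.6+t) gives 0.55(26.6+t) = t, so 0.45·t = 0.55×26.6.
t* = 0.55×26.6/0.45 = 32.51 min.

32.51 min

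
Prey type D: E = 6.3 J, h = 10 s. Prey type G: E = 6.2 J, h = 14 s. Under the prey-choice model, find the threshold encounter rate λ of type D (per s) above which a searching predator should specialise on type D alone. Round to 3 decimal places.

The zero-one rule: include type G iff E₂/h₂ > λE₁/(1+λh₁). Equality gives the switch point.
λE₁h₂ = E₂ + λE₂h₁ ⇒ λ = E₂/(E₁h₂ − E₂h₁) = 6.2/(88.2 − 62) = 0.2366 per s.

0.237 per s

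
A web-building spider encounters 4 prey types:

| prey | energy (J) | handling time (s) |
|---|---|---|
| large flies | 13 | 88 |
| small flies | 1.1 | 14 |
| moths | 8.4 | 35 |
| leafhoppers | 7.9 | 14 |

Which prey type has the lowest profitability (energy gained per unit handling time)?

Profitability E/h (J/s): large flies = 13/88 = 0.148, small flies = 1.1/14 = 0.0786, moths = 8.4/35 = 0.24, leafhoppers = 7.9/14 = 0.564.
Ranked: leafhoppers > moths > large flies > small flies.

small flies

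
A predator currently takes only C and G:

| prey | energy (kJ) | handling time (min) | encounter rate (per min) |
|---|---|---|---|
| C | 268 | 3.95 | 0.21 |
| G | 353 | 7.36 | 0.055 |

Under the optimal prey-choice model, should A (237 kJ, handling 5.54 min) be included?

Intake rate on the current diet: R = (0.21×268 + 0.055×353) / (1 + 0.21×3.95 + 0.055×7.36) = 75.69/2.234 = 33.88 kJ/min.
Profitability of A: 237/5.54 = 42.78 kJ/min.
Since 42.78 > R, including A increases the long-run rate.

Yes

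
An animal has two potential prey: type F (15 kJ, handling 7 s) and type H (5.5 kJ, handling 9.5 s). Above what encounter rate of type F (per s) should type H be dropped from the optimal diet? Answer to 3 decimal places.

0.053 per s

The zero-one rule: include type H iff E₂/h₂ > λE₁/(1+λh₁). Equality gives the switch point.
λE₁h₂ = E₂ + λE₂h₁ ⇒ λ = E₂/(E₁h₂ − E₂h₁) = 5.5/(142.5 − 38.5) = 0.05288 per s.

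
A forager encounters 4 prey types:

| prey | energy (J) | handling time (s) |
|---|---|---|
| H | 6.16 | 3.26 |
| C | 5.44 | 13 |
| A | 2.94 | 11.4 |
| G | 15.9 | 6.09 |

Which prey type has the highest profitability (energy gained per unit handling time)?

G

In descending order of E/h:
G: 15.9/6.09 = 2.61 J/s
H: 6.16/3.26 = 1.89 J/s
C: 5.44/13 = 0.418 J/s
A: 2.94/11.4 = 0.258 J/s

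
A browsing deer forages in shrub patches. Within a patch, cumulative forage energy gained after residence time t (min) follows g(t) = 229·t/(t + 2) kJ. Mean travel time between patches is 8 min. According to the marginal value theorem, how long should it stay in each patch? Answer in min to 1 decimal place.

4.0 min

Optimal t* satisfies g'(t*) = g(t*)/(T + t*).
g'(t) = 229·2/(t + 2)². Setting 229·2/(t+2)² = 229t/[(t+2)(8+t)] gives 2(8+t) = t(t+2), so t² = 2×8 = 16.
t* = √16 = 4 min.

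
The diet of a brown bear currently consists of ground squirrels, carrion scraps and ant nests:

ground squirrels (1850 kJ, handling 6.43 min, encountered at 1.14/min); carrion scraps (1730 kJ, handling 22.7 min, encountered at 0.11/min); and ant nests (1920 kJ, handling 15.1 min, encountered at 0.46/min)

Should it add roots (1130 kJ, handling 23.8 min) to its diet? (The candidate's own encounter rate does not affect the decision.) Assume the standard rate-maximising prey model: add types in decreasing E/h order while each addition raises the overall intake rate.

No

Current rate: (1.14×1850 + 0.11×1730 + 0.46×1920)/(1 + 1.14×6.43 + 0.11×22.7 + 0.46×15.1) = 179.1 kJ/min.
Profitability of roots: 1130/23.8 = 47.48 kJ/min.
47.48 < 179.1, so adding roots would lower the average — exclude it.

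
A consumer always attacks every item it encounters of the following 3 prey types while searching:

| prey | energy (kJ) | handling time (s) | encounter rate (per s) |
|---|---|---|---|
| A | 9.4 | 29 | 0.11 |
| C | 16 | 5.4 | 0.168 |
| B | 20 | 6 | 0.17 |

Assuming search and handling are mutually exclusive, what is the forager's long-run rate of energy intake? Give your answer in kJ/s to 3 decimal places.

R = Σλ_iE_i / (1 + Σλ_ih_i)
Numerator: 0.11×9.4 + 0.168×16 + 0.17×20 = 7.122
Denominator: 1 + 0.11×29 + 0.168×5.4 + 0.17×6 = 6.117
R = 7.122/6.117 = 1.164 kJ/s

1.164 kJ/s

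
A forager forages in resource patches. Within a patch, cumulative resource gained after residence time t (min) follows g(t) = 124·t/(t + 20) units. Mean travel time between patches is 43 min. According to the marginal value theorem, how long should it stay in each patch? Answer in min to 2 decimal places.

29.33 min

Maximise g(t)/(T+t): set derivative to zero → g'(t)(T+t) = g(t).
g'(t) = 124·20/(t + 20)². Setting 124·20/(t+20)² = 124t/[(t+20)(43+t)] gives 20(43+t) = t(t+20), so t² = 20×43 = 860.
t* = √860 = 29.33 min.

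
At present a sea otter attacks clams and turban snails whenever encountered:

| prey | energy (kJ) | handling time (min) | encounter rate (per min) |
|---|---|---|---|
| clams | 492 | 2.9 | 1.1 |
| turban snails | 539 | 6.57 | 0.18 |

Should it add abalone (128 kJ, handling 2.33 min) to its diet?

Intake rate on the current diet: R = (1.1×492 + 0.18×539) / (1 + 1.1×2.9 + 0.18×6.57) = 638.2/5.373 = 118.8 kJ/min.
abalone: E/h = 128/2.33 = 54.94 kJ/min.
54.94 < 118.8, so adding abalone would lower the average — exclude it.

No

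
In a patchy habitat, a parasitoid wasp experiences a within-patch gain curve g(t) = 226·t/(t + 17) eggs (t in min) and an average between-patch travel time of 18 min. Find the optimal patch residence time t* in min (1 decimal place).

17.5 min

By the marginal value theorem, leave when the instantaneous gain rate g'(t) equals the habitat-wide average g(t)/(T + t).
g'(t) = 226·17/(t + 17)². Setting 226·17/(t+17)² = 226t/[(t+17)(18+t)] gives 17(18+t) = t(t+17), so t² = 17×18 = 306.
t* = √306 = 17.49 min.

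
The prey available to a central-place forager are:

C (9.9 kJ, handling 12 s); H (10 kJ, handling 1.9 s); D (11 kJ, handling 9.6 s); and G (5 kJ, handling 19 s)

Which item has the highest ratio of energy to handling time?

In descending order of E/h:
H: 10/1.9 = 5.26 kJ/s
D: 11/9.6 = 1.15 kJ/s
C: 9.9/12 = 0.825 kJ/s
G: 5/19 = 0.263 kJ/s

H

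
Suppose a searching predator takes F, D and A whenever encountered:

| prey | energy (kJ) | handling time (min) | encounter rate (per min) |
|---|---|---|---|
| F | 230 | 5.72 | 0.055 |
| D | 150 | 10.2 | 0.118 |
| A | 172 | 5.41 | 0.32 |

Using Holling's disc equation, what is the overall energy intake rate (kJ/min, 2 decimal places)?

20.09 kJ/min

R = Σλ_iE_i / (1 + Σλ_ih_i)
Numerator: 0.055×230 + 0.118×150 + 0.32×172 = 85.39
Denominator: 1 + 0.055×5.72 + 0.118×10.2 + 0.32×5.41 = 4.249
R = 85.39/4.249 = 20.09 kJ/min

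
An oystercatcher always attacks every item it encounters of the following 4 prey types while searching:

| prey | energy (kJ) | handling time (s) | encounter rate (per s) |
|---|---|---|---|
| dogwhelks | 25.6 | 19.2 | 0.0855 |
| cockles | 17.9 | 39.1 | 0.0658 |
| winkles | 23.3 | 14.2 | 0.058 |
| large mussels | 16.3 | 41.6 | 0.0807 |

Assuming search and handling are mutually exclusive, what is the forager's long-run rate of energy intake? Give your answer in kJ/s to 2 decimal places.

0.64 kJ/s

R = Σλ_iE_i / (1 + Σλ_ih_i)
Numerator: 0.0855×25.6 + 0.0658×17.9 + 0.058×23.3 + 0.0807×16.3 = 6.033
Denominator: 1 + 0.0855×19.2 + 0.0658×39.1 + 0.058×14.2 + 0.0807×41.6 = 9.395
R = 6.033/9.395 = 0.6422 kJ/s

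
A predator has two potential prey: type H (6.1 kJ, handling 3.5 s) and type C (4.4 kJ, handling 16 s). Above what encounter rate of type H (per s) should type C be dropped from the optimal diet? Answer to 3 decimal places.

Drop type C once their profitability E₂/h₂ falls below the rate achievable on type H alone: E₂/h₂ = λE₁/(1 + λh₁).
Solve for λ: λE₁h₂ = E₂(1 + λh₁) → λ(E₁h₂ − E₂h₁) = E₂ → λ = E₂/(E₁h₂ − E₂h₁).
λ = 4.4/(6.1×16 − 4.4×3.5) = 4.4/82.2 = 0.05353 per s.

0.054 per s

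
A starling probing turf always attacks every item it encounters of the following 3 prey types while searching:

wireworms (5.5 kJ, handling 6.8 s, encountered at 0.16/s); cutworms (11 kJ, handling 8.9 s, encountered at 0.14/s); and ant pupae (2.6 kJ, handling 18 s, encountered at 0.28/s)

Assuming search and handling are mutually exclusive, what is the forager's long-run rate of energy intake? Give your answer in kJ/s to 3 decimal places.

0.376 kJ/s

R = Σλ_iE_i / (1 + Σλ_ih_i)
Numerator: 0.16×5.5 + 0.14×11 + 0.28×2.6 = 3.148
Denominator: 1 + 0.16×6.8 + 0.14×8.9 + 0.28×18 = 8.374
R = 3.148/8.374 = 0.3759 kJ/s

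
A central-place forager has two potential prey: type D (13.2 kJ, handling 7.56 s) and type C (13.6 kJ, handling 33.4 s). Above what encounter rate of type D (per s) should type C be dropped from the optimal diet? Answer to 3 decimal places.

The zero-one rule: include type C iff E₂/h₂ > λE₁/(1+λh₁). Equality gives the switch point.
λE₁h₂ = E₂ + λE₂h₁ ⇒ λ = E₂/(E₁h₂ − E₂h₁) = 13.6/(440.9 − 102.8) = 0.04023 per s.

0.040 per s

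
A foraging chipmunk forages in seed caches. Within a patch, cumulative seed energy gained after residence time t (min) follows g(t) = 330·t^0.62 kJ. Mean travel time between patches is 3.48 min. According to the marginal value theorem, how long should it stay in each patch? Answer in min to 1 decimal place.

5.7 min

Optimal t* satisfies g'(t*) = g(t*)/(T + t*).
g'(t) = 0.62·330·t^-0.38. Setting 0.62·330·t^-0.38 = 330·t^0.62/(3.48+t) gives 0.62(3.48+t) = t, so 0.38·t = 0.62×3.48.
t* = 0.62×3.48/0.38 = 5.678 min.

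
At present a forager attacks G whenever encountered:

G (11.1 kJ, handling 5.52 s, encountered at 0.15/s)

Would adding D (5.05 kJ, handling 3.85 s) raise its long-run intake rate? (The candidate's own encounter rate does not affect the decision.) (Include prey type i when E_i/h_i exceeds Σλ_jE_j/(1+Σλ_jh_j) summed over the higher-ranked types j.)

Yes

Current rate: (0.15×11.1)/(1 + 0.15×5.52) = 0.9108 kJ/s.
Profitability of D: 5.05/3.85 = 1.312 kJ/s.
1.312 > 0.9108, so adding D raises the average — include it.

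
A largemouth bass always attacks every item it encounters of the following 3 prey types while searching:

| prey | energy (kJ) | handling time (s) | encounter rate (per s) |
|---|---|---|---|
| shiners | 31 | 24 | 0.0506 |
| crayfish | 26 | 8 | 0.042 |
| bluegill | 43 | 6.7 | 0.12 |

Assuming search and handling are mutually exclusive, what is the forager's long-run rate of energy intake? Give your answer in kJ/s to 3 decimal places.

2.331 kJ/s

Energy encountered per unit search time: 0.0506×31 + 0.042×26 + 0.12×43 = 7.821 kJ/s.
Handling time per unit search time: 0.0506×24 + 0.042×8 + 0.12×6.7 = 2.354.
Rate = 7.821/(1 + 2.354) = 2.331 kJ/s.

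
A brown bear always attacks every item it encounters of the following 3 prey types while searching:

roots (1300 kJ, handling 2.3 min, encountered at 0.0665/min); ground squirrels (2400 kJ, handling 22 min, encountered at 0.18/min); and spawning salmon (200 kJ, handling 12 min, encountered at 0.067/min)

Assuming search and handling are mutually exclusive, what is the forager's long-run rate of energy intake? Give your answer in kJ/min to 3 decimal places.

89.886 kJ/min

R = (0.0665×1300 + 0.18×2400 + 0.067×200) / (1 + 0.0665×2.3 + 0.18×22 + 0.067×12) = 531.9/5.917 = 89.89 kJ/min.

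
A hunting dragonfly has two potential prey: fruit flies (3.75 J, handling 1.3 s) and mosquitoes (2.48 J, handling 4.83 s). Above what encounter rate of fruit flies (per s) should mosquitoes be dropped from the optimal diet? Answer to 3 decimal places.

At the threshold, the rate on fruit flies alone equals the profitability of mosquitoes: λ·3.75/(1 + λ·1.3) = 2.48/4.83 = 0.5135.
Rearranging, λ(3.75 − 0.5135×1.3) = 0.5135, so λ = 0.5135/3.083 = 0.1666 per s.

0.167 per s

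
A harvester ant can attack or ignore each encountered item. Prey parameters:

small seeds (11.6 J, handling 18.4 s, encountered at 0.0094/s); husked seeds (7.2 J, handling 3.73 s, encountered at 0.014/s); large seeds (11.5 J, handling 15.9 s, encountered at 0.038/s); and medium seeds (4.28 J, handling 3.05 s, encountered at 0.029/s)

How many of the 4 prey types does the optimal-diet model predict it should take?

Rank by E/h (J/s): husked seeds 1.93, medium seeds 1.4, large seeds 0.723, small seeds 0.63. Include each in turn until the next type's E/h falls below the running intake rate.
Rate on top 1: 0.0958. medium seeds: 1.4 > 0.0958 → include.
Rate on top 2: 0.1972. large seeds: 0.723 > 0.1972 → include.
Rate on top 3: 0.3794. small seeds: 0.63 > 0.3794 → include.
Optimal diet: husked seeds, medium seeds, large seeds, small seeds — 4 of 4 types.

4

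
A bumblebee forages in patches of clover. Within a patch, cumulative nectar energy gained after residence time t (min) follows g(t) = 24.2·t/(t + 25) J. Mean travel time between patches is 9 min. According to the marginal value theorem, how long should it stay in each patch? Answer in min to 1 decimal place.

By the marginal value theorem, leave when the instantaneous gain rate g'(t) equals the habitat-wide average g(t)/(T + t).
g'(t) = 24.2·25/(t + 25)². Setting 24.2·25/(t+25)² = 24.2t/[(t+25)(9+t)] gives 25(9+t) = t(t+25), so t² = 25×9 = 225.
t* = √225 = 15 min.

15.0 min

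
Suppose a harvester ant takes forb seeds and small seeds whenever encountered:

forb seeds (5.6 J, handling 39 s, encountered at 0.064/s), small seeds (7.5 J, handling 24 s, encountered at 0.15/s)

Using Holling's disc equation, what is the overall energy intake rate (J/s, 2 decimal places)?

R = (0.064×5.6 + 0.15×7.5) / (1 + 0.064×39 + 0.15×24) = 1.483/7.096 = 0.209 J/s.

0.21 J/s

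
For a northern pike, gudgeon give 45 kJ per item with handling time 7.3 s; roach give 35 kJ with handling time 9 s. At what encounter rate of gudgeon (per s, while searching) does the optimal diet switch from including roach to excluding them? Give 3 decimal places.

0.234 per s

Drop roach once their profitability E₂/h₂ falls below the rate achievable on gudgeon alone: E₂/h₂ = λE₁/(1 + λh₁).
Solve for λ: λE₁h₂ = E₂(1 + λh₁) → λ(E₁h₂ − E₂h₁) = E₂ → λ = E₂/(E₁h₂ − E₂h₁).
λ = 35/(45×9 − 35×7.3) = 35/149.5 = 0.2341 per s.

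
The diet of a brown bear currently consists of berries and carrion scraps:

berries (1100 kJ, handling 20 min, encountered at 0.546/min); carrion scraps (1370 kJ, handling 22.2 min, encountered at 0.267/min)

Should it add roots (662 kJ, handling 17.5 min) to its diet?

Current rate: (0.546×1100 + 0.267×1370)/(1 + 0.546×20 + 0.267×22.2) = 54.15 kJ/min.
roots: E/h = 662/17.5 = 37.83 kJ/min.
37.83 < 54.15, so adding roots would lower the average — exclude it.

No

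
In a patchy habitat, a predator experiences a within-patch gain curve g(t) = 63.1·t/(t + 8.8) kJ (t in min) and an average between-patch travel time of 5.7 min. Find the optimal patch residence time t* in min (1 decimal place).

Maximise g(t)/(T+t): set derivative to zero → g'(t)(T+t) = g(t).
g'(t) = 63.1·8.8/(t + 8.8)². Setting 63.1·8.8/(t+8.8)² = 63.1t/[(t+8.8)(5.7+t)] gives 8.8(5.7+t) = t(t+8.8), so t² = 8.8×5.7 = 50.16.
t* = √50.16 = 7.082 min.

7.1 min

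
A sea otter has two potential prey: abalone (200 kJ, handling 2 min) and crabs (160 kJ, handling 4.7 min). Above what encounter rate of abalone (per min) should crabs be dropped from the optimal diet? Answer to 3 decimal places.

Drop crabs once their profitability E₂/h₂ falls below the rate achievable on abalone alone: E₂/h₂ = λE₁/(1 + λh₁).
Solve for λ: λE₁h₂ = E₂(1 + λh₁) → λ(E₁h₂ − E₂h₁) = E₂ → λ = E₂/(E₁h₂ − E₂h₁).
λ = 160/(200×4.7 − 160×2) = 160/620 = 0.2581 per min.

0.258 per min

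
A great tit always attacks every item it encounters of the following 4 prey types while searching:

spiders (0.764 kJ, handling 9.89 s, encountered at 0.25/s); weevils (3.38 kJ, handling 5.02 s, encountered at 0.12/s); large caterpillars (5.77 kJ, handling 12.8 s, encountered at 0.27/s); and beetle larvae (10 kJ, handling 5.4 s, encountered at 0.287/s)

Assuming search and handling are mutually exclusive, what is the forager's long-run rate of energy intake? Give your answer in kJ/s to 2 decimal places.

R = Σλ_iE_i / (1 + Σλ_ih_i)
Numerator: 0.25×0.764 + 0.12×3.38 + 0.27×5.77 + 0.287×10 = 5.024
Denominator: 1 + 0.25×9.89 + 0.12×5.02 + 0.27×12.8 + 0.287×5.4 = 9.081
R = 5.024/9.081 = 0.5533 kJ/s

0.55 kJ/s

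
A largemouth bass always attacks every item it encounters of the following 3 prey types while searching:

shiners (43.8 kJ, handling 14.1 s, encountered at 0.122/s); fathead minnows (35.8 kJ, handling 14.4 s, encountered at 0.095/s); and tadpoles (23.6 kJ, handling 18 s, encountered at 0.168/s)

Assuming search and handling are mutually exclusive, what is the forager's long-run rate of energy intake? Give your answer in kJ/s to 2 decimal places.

1.79 kJ/s

R = (0.122×43.8 + 0.095×35.8 + 0.168×23.6) / (1 + 0.122×14.1 + 0.095×14.4 + 0.168×18) = 12.71/7.112 = 1.787 kJ/s.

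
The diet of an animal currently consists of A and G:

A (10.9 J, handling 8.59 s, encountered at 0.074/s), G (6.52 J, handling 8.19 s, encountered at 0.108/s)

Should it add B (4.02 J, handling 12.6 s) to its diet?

No

Intake rate on the current diet: R = (0.074×10.9 + 0.108×6.52) / (1 + 0.074×8.59 + 0.108×8.19) = 1.511/2.52 = 0.5995 J/s.
B: E/h = 4.02/12.6 = 0.319 J/s.
0.319 < 0.5995, so adding B would lower the average — exclude it.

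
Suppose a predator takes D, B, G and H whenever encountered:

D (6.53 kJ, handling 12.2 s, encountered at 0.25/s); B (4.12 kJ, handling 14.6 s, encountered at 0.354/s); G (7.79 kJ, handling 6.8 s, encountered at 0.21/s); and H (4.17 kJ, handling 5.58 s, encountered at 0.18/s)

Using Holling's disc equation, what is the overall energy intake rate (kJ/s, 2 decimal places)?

0.47 kJ/s

Energy encountered per unit search time: 0.25×6.53 + 0.354×4.12 + 0.21×7.79 + 0.18×4.17 = 5.477 kJ/s.
Handling time per unit search time: 0.25×12.2 + 0.354×14.6 + 0.21×6.8 + 0.18×5.58 = 10.65.
Rate = 5.477/(1 + 10.65) = 0.4701 kJ/s.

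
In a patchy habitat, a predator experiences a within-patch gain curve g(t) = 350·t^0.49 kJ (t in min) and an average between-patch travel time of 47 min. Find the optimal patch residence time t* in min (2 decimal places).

Optimal t* satisfies g'(t*) = g(t*)/(T + t*).
g'(t) = 0.49·350·t^-0.51. Setting 0.49·350·t^-0.51 = 350·t^0.49/(47+t) gives 0.49(47+t) = t, so 0.51·t = 0.49×47.
t* = 0.49×47/0.51 = 45.16 min.

45.16 min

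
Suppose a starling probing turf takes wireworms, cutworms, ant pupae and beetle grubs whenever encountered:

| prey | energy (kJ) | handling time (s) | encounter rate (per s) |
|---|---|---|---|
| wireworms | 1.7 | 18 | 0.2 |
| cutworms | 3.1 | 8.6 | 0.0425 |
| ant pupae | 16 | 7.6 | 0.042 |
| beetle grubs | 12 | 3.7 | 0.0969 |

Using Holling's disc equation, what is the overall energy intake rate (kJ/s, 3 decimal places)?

R = Σλ_iE_i / (1 + Σλ_ih_i)
Numerator: 0.2×1.7 + 0.0425×3.1 + 0.042×16 + 0.0969×12 = 2.307
Denominator: 1 + 0.2×18 + 0.0425×8.6 + 0.042×7.6 + 0.0969×3.7 = 5.643
R = 2.307/5.643 = 0.4087 kJ/s

0.409 kJ/s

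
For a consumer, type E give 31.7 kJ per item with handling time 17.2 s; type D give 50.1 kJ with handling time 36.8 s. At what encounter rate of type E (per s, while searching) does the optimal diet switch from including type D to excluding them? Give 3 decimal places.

0.164 per s

Drop type D once their profitability E₂/h₂ falls below the rate achievable on type E alone: E₂/h₂ = λE₁/(1 + λh₁).
Solve for λ: λE₁h₂ = E₂(1 + λh₁) → λ(E₁h₂ − E₂h₁) = E₂ → λ = E₂/(E₁h₂ − E₂h₁).
λ = 50.1/(31.7×36.8 − 50.1×17.2) = 50.1/304.8 = 0.1643 per s.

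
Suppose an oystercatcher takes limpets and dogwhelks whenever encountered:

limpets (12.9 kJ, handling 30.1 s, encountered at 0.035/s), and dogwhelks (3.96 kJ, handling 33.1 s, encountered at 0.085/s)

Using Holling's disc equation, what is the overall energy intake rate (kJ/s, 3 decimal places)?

0.162 kJ/s

R = (0.035×12.9 + 0.085×3.96) / (1 + 0.035×30.1 + 0.085×33.1) = 0.7881/4.867 = 0.1619 kJ/s.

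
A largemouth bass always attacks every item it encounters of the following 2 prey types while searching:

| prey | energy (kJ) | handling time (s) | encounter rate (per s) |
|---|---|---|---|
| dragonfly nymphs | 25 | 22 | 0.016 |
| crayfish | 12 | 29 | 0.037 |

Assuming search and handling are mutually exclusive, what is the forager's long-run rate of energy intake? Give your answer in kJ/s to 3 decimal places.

Energy encountered per unit search time: 0.016×25 + 0.037×12 = 0.844 kJ/s.
Handling time per unit search time: 0.016×22 + 0.037×29 = 1.425.
Rate = 0.844/(1 + 1.425) = 0.348 kJ/s.

0.348 kJ/s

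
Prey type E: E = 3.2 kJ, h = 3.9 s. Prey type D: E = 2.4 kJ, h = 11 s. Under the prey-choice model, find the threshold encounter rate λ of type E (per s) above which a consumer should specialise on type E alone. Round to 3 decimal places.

0.093 per s

The zero-one rule: include type D iff E₂/h₂ > λE₁/(1+λh₁). Equality gives the switch point.
λE₁h₂ = E₂ + λE₂h₁ ⇒ λ = E₂/(E₁h₂ − E₂h₁) = 2.4/(35.2 − 9.36) = 0.09288 per s.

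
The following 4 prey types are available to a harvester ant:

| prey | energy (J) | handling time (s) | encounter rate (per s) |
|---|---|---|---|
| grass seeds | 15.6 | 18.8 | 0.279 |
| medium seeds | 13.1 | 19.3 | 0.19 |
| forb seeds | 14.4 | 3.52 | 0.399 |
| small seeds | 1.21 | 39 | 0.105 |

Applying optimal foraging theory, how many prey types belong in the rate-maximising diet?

Profitabilities (E/h, J/s): forb seeds 4.09, grass seeds 0.83, medium seeds 0.679, small seeds 0.031. Add prey in this order while the next type's profitability exceeds the intake rate on those already taken.
Rate on top 1: 2.39. grass seeds: 0.83 < 2.39 → exclude; stop.
Optimal diet: forb seeds — 1 of 4 types.

1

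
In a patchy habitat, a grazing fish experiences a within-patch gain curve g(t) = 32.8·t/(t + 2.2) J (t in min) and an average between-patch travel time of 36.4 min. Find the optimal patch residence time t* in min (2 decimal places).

By the marginal value theorem, leave when the instantaneous gain rate g'(t) equals the habitat-wide average g(t)/(T + t).
g'(t) = 32.8·2.2/(t + 2.2)². Setting 32.8·2.2/(t+2.2)² = 32.8t/[(t+2.2)(36.4+t)] gives 2.2(36.4+t) = t(t+2.2), so t² = 2.2×36.4 = 80.08.
t* = √80.08 = 8.949 min.

8.95 min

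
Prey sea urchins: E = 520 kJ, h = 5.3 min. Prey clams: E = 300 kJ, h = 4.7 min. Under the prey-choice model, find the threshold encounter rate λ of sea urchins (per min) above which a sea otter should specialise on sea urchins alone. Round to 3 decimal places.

0.351 per min

Drop clams once their profitability E₂/h₂ falls below the rate achievable on sea urchins alone: E₂/h₂ = λE₁/(1 + λh₁).
Solve for λ: λE₁h₂ = E₂(1 + λh₁) → λ(E₁h₂ − E₂h₁) = E₂ → λ = E₂/(E₁h₂ − E₂h₁).
λ = 300/(520×4.7 − 300×5.3) = 300/854 = 0.3513 per min.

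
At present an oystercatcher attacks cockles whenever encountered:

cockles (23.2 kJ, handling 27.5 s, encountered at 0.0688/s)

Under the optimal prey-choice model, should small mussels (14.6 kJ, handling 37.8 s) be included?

No

Current rate: (0.0688×23.2)/(1 + 0.0688×27.5) = 0.5519 kJ/s.
Profitability of small mussels: 14.6/37.8 = 0.3862 kJ/s.
Since 0.3862 < R, time spent handling small mussels is better spent searching.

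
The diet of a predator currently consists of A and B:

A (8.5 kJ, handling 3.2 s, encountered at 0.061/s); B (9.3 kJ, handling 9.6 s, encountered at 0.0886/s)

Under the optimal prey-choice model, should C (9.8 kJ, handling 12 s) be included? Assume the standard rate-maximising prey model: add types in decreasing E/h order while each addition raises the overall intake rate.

Yes

Current rate: (0.061×8.5 + 0.0886×9.3)/(1 + 0.061×3.2 + 0.0886×9.6) = 0.6562 kJ/s.
Profitability of C: 9.8/12 = 0.8167 kJ/s.
Since 0.8167 > R, including C increases the long-run rate.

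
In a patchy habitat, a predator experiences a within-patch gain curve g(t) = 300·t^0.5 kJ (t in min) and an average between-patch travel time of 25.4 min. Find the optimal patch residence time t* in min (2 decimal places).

25.40 min

Maximise g(t)/(T+t): set derivative to zero → g'(t)(T+t) = g(t).
g'(t) = 0.5·300·t^-0.5. Setting 0.5·300·t^-0.5 = 300·t^0.5/(25.4+t) gives 0.5(25.4+t) = t, so 0.50·t = 0.5×25.4.
t* = 0.5×25.4/0.50 = 25.4 min.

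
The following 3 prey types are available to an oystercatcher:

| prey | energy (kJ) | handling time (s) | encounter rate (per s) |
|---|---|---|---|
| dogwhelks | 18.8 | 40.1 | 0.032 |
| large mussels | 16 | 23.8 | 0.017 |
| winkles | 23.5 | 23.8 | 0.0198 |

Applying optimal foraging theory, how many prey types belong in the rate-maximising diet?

Profitabilities (E/h, kJ/s): winkles 0.987, large mussels 0.672, dogwhelks 0.469. Add prey in this order while the next type's profitability exceeds the intake rate on those already taken.
Rate on top 1: 0.3163. large mussels: 0.672 > 0.3163 → include.
Rate on top 2: 0.3931. dogwhelks: 0.469 > 0.3931 → include.
Optimal diet: winkles, large mussels, dogwhelks — 3 of 3 types.

3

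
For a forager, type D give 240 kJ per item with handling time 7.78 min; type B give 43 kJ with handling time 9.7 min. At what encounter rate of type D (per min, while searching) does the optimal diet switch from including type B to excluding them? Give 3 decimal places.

0.022 per min

At the threshold, the rate on type D alone equals the profitability of type B: λ·240/(1 + λ·7.78) = 43/9.7 = 4.433.
Rearranging, λ(240 − 4.433×7.78) = 4.433, so λ = 4.433/205.5 = 0.02157 per min.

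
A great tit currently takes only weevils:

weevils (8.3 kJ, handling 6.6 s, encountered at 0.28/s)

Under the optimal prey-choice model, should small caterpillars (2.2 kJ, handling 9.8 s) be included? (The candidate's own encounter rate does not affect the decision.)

Intake rate on the current diet: R = (0.28×8.3) / (1 + 0.28×6.6) = 2.324/2.848 = 0.816 kJ/s.
Profitability of small caterpillars: 2.2/9.8 = 0.2245 kJ/s.
0.2245 < 0.816, so adding small caterpillars would lower the average — exclude it.

No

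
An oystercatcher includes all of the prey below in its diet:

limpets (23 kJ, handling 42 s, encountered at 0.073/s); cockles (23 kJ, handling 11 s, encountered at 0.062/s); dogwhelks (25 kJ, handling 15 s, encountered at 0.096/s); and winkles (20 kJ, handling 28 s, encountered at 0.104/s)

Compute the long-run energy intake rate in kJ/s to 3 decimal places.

0.834 kJ/s

R = Σλ_iE_i / (1 + Σλ_ih_i)
Numerator: 0.073×23 + 0.062×23 + 0.096×25 + 0.104×20 = 7.585
Denominator: 1 + 0.073×42 + 0.062×11 + 0.096×15 + 0.104×28 = 9.1
R = 7.585/9.1 = 0.8335 kJ/s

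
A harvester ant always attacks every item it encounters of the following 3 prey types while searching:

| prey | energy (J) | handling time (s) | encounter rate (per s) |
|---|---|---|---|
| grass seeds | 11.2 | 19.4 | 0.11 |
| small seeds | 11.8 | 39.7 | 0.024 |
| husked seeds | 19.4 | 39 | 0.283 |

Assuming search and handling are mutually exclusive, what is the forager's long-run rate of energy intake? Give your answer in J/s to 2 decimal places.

0.46 J/s

R = (0.11×11.2 + 0.024×11.8 + 0.283×19.4) / (1 + 0.11×19.4 + 0.024×39.7 + 0.283×39) = 7.005/15.12 = 0.4632 J/s.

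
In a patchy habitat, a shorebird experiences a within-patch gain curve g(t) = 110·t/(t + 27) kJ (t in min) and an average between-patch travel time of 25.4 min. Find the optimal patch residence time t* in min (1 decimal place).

Optimal t* satisfies g'(t*) = g(t*)/(T + t*).
g'(t) = 110·27/(t + 27)². Setting 110·27/(t+27)² = 110t/[(t+27)(25.4+t)] gives 27(25.4+t) = t(t+27), so t² = 27×25.4 = 685.8.
t* = √685.8 = 26.19 min.

26.2 min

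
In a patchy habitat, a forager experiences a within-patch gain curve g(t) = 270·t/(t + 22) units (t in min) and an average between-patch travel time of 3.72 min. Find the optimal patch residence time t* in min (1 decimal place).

9.0 min

Optimal t* satisfies g'(t*) = g(t*)/(T + t*).
g'(t) = 270·22/(t + 22)². Setting 270·22/(t+22)² = 270t/[(t+22)(3.72+t)] gives 22(3.72+t) = t(t+22), so t² = 22×3.72 = 81.84.
t* = √81.84 = 9.047 min.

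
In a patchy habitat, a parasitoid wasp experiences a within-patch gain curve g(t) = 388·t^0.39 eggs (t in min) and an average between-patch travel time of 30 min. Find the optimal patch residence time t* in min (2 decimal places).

By the marginal value theorem, leave when the instantaneous gain rate g'(t) equals the habitat-wide average g(t)/(T + t).
g'(t) = 0.39·388·t^-0.61. Setting 0.39·388·t^-0.61 = 388·t^0.39/(30+t) gives 0.39(30+t) = t, so 0.61·t = 0.39×30.
t* = 0.39×30/0.61 = 19.18 min.

19.18 min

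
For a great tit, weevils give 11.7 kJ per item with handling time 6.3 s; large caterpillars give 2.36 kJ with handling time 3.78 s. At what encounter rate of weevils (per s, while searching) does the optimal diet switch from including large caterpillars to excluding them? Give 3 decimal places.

At the threshold, the rate on weevils alone equals the profitability of large caterpillars: λ·11.7/(1 + λ·6.3) = 2.36/3.78 = 0.6243.
Rearranging, λ(11.7 − 0.6243×6.3) = 0.6243, so λ = 0.6243/7.767 = 0.08039 per s.

0.080 per s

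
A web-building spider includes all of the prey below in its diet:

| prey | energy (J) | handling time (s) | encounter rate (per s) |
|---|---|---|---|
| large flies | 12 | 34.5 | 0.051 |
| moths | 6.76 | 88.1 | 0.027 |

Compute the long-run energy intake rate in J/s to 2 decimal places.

0.15 J/s

Energy encountered per unit search time: 0.051×12 + 0.027×6.76 = 0.7945 J/s.
Handling time per unit search time: 0.051×34.5 + 0.027×88.1 = 4.138.
Rate = 0.7945/(1 + 4.138) = 0.1546 J/s.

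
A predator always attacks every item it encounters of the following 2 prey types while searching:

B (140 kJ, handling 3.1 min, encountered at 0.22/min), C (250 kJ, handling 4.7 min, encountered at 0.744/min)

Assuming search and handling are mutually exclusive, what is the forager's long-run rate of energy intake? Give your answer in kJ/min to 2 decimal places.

R = (0.22×140 + 0.744×250) / (1 + 0.22×3.1 + 0.744×4.7) = 216.8/5.179 = 41.86 kJ/min.

41.86 kJ/min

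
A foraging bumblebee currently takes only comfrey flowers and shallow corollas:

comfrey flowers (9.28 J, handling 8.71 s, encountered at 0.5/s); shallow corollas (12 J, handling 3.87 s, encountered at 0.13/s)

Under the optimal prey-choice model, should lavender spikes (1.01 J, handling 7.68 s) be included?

Intake rate on the current diet: R = (0.5×9.28 + 0.13×12) / (1 + 0.5×8.71 + 0.13×3.87) = 6.2/5.858 = 1.058 J/s.
lavender spikes: E/h = 1.01/7.68 = 0.1315 J/s.
0.1315 < 1.058, so adding lavender spikes would lower the average — exclude it.

No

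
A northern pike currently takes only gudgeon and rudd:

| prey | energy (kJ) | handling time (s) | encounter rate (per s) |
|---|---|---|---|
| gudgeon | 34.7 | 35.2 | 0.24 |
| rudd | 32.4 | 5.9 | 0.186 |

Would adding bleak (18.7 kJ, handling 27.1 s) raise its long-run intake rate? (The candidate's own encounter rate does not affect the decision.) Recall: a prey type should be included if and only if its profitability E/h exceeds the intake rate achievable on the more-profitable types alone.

No

Current rate: (0.24×34.7 + 0.186×32.4)/(1 + 0.24×35.2 + 0.186×5.9) = 1.361 kJ/s.
bleak: E/h = 18.7/27.1 = 0.69 kJ/s.
0.69 < 1.361, so adding bleak would lower the average — exclude it.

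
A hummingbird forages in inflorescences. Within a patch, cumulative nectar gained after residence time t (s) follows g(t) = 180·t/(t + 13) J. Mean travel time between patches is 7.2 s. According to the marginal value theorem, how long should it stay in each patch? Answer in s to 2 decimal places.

By the marginal value theorem, leave when the instantaneous gain rate g'(t) equals the habitat-wide average g(t)/(T + t).
g'(t) = 180·13/(t + 13)². Setting 180·13/(t+13)² = 180t/[(t+13)(7.2+t)] gives 13(7.2+t) = t(t+13), so t² = 13×7.2 = 93.6.
t* = √93.6 = 9.675 s.

9.67 s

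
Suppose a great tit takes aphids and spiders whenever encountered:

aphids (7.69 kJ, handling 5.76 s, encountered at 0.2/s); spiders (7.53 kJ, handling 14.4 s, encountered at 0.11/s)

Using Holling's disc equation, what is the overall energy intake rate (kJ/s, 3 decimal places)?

Energy encountered per unit search time: 0.2×7.69 + 0.11×7.53 = 2.366 kJ/s.
Handling time per unit search time: 0.2×5.76 + 0.11×14.4 = 2.736.
Rate = 2.366/(1 + 2.736) = 0.6334 kJ/s.

0.633 kJ/s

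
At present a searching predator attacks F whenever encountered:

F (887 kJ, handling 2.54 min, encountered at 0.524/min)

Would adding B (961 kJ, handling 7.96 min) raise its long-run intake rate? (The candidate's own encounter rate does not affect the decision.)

Current rate: (0.524×887)/(1 + 0.524×2.54) = 199.4 kJ/min.
Profitability of B: 961/7.96 = 120.7 kJ/min.
Since 120.7 < R, time spent handling B is better spent searching.

No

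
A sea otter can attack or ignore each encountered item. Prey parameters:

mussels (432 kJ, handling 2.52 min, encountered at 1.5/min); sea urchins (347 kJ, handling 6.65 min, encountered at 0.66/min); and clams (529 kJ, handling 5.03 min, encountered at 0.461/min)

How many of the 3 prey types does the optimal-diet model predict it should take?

E/h in descending order: mussels 171, clams 105, sea urchins 52.2 kJ/min. The optimal diet is the largest prefix of this list for which every included type satisfies E_i/h_i > R on the types above it.
Rate on top 1: 135.6. clams: 105 < 135.6 → exclude; stop.
Optimal diet: mussels — 1 of 3 types.

1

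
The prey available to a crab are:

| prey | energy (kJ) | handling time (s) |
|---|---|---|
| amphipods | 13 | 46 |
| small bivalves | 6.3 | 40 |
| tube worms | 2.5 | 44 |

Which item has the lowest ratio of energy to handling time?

In descending order of E/h:
amphipods: 13/46 = 0.283 kJ/s
small bivalves: 6.3/40 = 0.158 kJ/s
tube worms: 2.5/44 = 0.0568 kJ/s

tube worms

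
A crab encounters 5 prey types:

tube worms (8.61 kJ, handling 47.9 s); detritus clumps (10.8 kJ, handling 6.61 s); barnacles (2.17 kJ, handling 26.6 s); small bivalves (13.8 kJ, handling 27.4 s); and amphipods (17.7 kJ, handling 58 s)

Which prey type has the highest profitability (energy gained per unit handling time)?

In descending order of E/h:
detritus clumps: 10.8/6.61 = 1.63 kJ/s
small bivalves: 13.8/27.4 = 0.504 kJ/s
amphipods: 17.7/58 = 0.305 kJ/s
tube worms: 8.61/47.9 = 0.18 kJ/s
barnacles: 2.17/26.6 = 0.0816 kJ/s

detritus clumps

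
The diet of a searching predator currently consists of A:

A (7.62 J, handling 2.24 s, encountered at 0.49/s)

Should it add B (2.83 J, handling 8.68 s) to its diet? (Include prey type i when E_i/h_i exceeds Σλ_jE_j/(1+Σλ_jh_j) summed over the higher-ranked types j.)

No

Intake rate on the current diet: R = (0.49×7.62) / (1 + 0.49×2.24) = 3.734/2.098 = 1.78 J/s.
Profitability of B: 2.83/8.68 = 0.326 J/s.
Since 0.326 < R, time spent handling B is better spent searching.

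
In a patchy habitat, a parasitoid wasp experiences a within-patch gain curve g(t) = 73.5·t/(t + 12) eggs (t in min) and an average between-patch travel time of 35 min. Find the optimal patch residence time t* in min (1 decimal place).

20.5 min

By the marginal value theorem, leave when the instantaneous gain rate g'(t) equals the habitat-wide average g(t)/(T + t).
g'(t) = 73.5·12/(t + 12)². Setting 73.5·12/(t+12)² = 73.5t/[(t+12)(35+t)] gives 12(35+t) = t(t+12), so t² = 12×35 = 420.
t* = √420 = 20.49 min.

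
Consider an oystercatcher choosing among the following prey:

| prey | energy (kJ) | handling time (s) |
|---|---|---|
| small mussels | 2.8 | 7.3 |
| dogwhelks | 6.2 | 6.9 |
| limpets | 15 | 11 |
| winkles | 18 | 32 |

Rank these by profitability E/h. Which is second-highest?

Profitability E/h (kJ/s): small mussels = 2.8/7.3 = 0.384, dogwhelks = 6.2/6.9 = 0.899, limpets = 15/11 = 1.36, winkles = 18/32 = 0.562.
Ranked: limpets > dogwhelks > winkles > small mussels.

dogwhelks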